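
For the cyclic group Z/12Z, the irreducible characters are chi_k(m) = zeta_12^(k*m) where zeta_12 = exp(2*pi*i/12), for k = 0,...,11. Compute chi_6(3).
chi_6(3) = zeta_12^18 = -1

Derivation: chi_6(3) = zeta_12^(6*3) = zeta_12^18. Since zeta_12^12 = 1, this equals zeta_12^6 = exp(2*pi*i*6/12) = -1.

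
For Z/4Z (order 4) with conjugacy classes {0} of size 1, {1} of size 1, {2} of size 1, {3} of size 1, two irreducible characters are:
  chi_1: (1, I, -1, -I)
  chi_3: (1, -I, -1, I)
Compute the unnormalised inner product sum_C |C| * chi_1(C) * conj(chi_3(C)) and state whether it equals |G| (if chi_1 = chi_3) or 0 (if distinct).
Sum = 0; so <chi_1, chi_3> = 0 (distinct irreducibles are orthogonal).

Derivation: Compute term by term over conjugacy classes (|C| * chi_1(C) * conj(chi_3(C))):
  1*(1)*conj(1) + 1*(I)*conj(-I) + 1*(-1)*conj(-1) + 1*(-I)*conj(I)
  = (1) + (-1) + (1) + (-1)
  = 0.
(Exp terms are combined using exp(i*s)*conj(exp(i*t)) = exp(i*(s-t)), and sums of them are collapsed using the identity that for every m > 1 the m distinct m-th roots of unity sum to 0, e.g. 1 + exp(2*I*pi/3) + exp(-2*I*pi/3) = 0.)
Dividing by |G| = 4 gives 0/4 = 0, matching the row-orthogonality relation <chi_1, chi_3> = [chi_1 = chi_3].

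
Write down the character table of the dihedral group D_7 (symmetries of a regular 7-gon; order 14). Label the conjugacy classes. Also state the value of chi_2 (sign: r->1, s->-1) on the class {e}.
Conjugacy classes: {e} of size 1, {r^1, r^6} of size 2, {r^2, r^5} of size 2, {r^3, r^4} of size 2, {s, sr, ..., sr^6} of size 7.
Character table:
  irrep \ class              {e} (size 1)  {r^1, r^6} (size 2)  {r^2, r^5} (size 2)  {r^3, r^4} (size 2)  {s, sr, ..., sr^6} (size 7)
  chi_1 (triv)               1             1                    1                    1                    1                          
  chi_2 (sign: r->1, s->-1)  1             1                    1                    1                    -1                         
  chi_3 (2d, j=1)            2             2*cos(2*pi/7)        -2*cos(3*pi/7)       -2*cos(pi/7)         0                          
  chi_4 (2d, j=2)            2             -2*cos(3*pi/7)       -2*cos(pi/7)         2*cos(2*pi/7)        0                          
  chi_5 (2d, j=3)            2             -2*cos(pi/7)         2*cos(2*pi/7)        -2*cos(3*pi/7)       0                          

Spot check: chi_2 (sign: r->1, s->-1) on {e} = 1.

Justification: D_7 has order 2*7 = 14 with 5 conjugacy classes, hence 5 irreducibles. Sum of squared dims 1 + 1 + 4 + 4 + 4 = 14 = |G|. Linear characters come from the abelianisation; the 2-dimensional irreps have character r^k -> 2*cos(2*pi*j*k/7), reflections -> 0.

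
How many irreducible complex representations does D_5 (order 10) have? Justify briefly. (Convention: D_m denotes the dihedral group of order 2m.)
4

The number of irreducible complex representations of a finite group equals its number of conjugacy classes. D_5 has 4 conjugacy classes ((n+3)/2 for n odd), so D_5 (order 10) has exactly 4 irreducible complex representations.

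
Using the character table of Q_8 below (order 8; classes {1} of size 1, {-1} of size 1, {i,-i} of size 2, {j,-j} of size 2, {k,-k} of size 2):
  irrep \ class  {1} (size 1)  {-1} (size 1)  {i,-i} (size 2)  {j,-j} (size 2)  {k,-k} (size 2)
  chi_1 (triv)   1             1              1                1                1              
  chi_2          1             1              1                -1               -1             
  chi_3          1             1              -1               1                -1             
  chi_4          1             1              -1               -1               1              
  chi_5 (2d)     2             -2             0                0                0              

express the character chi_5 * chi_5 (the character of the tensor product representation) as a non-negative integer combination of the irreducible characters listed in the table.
chi_5 tensor chi_5 = chi_1 + chi_2 + chi_3 + chi_4 (all other irreducibles have multiplicity 0).

Details: The character of a tensor product is the pointwise product (chi_5 * chi_5)(C) = chi_5(C) * chi_5(C):
  {1}: (2)*(2), {-1}: (-2)*(-2), {i,-i}: (0)*(0), {j,-j}: (0)*(0), {k,-k}: (0)*(0)
so (chi_5 * chi_5) takes values
  {1} -> 4, {-1} -> 4, {i,-i} -> 0, {j,-j} -> 0, {k,-k} -> 0.
Now take the inner product of this character with each irreducible chi from the table, <chi_5*chi_5, chi> = (1/8) sum_C |C| (chi_5*chi_5)(C) conj(chi(C)):
  <chi_5*chi_5, chi_1> = (1/8)[1*(4)*conj(1) + 1*(4)*conj(1) + 2*(0)*conj(1) + 2*(0)*conj(1) + 2*(0)*conj(1)]
      = (1/8)[(4) + (4) + (0) + (0) + (0)] = 8/8 = 1
  <chi_5*chi_5, chi_2> = (1/8)[1*(4)*conj(1) + 1*(4)*conj(1) + 2*(0)*conj(1) + 2*(0)*conj(-1) + 2*(0)*conj(-1)]
      = (1/8)[(4) + (4) + (0) + (0) + (0)] = 8/8 = 1
  <chi_5*chi_5, chi_3> = (1/8)[1*(4)*conj(1) + 1*(4)*conj(1) + 2*(0)*conj(-1) + 2*(0)*conj(1) + 2*(0)*conj(-1)]
      = (1/8)[(4) + (4) + (0) + (0) + (0)] = 8/8 = 1
  <chi_5*chi_5, chi_4> = (1/8)[1*(4)*conj(1) + 1*(4)*conj(1) + 2*(0)*conj(-1) + 2*(0)*conj(-1) + 2*(0)*conj(1)]
      = (1/8)[(4) + (4) + (0) + (0) + (0)] = 8/8 = 1
  <chi_5*chi_5, chi_5> = (1/8)[1*(4)*conj(2) + 1*(4)*conj(-2) + 2*(0)*conj(0) + 2*(0)*conj(0) + 2*(0)*conj(0)]
      = (1/8)[(8) + (-8) + (0) + (0) + (0)] = 0/8 = 0
Hence the multiplicities are chi_1: 1, chi_2: 1, chi_3: 1, chi_4: 1. Dimension check: dim(chi_5)*dim(chi_5) = 2*2 = 4 and sum (mult * dim) = 1*1 + 1*1 + 1*1 + 1*1 = 4.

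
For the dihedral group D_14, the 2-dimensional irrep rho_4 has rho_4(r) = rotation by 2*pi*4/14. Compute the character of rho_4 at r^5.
chi_{rho_4}(r^5) = 2*cos(2*pi*4*5/14) = -2*cos(pi/7)

Working: rho_4(r^5) is rotation by angle 2*pi*4*5/14, whose trace is 2*cos(2*pi*4*5/14) = -2*cos(pi/7).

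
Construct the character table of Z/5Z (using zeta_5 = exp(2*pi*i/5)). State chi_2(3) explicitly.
Character table of Z/5Z (irreps indexed chi_0,...,chi_4 with chi_k(m) = zeta_5^(k*m), zeta_5 = exp(2*pi*i/5)):
  irrep \ class  {0} (size 1)  {1} (size 1)    {2} (size 1)    {3} (size 1)    {4} (size 1)  
  chi_0          1             1               1               1               1             
  chi_1          1             exp(2*I*pi/5)   exp(4*I*pi/5)   exp(-4*I*pi/5)  exp(-2*I*pi/5)
  chi_2          1             exp(4*I*pi/5)   exp(-2*I*pi/5)  exp(2*I*pi/5)   exp(-4*I*pi/5)
  chi_3          1             exp(-4*I*pi/5)  exp(2*I*pi/5)   exp(-2*I*pi/5)  exp(4*I*pi/5) 
  chi_4          1             exp(-2*I*pi/5)  exp(-4*I*pi/5)  exp(4*I*pi/5)   exp(2*I*pi/5) 

Spot check: chi_2(3) = zeta_5^(2*3) = zeta_5^6 = exp(2*I*pi/5).

Working: Z/5Z is abelian, so all 5 irreducible complex representations are 1-dimensional. They are given by chi_k(m) = zeta_5^(k*m) for k = 0,...,4. Row orthogonality: sum_m chi_k(m) conj(chi_l(m)) = 5 * [k = l].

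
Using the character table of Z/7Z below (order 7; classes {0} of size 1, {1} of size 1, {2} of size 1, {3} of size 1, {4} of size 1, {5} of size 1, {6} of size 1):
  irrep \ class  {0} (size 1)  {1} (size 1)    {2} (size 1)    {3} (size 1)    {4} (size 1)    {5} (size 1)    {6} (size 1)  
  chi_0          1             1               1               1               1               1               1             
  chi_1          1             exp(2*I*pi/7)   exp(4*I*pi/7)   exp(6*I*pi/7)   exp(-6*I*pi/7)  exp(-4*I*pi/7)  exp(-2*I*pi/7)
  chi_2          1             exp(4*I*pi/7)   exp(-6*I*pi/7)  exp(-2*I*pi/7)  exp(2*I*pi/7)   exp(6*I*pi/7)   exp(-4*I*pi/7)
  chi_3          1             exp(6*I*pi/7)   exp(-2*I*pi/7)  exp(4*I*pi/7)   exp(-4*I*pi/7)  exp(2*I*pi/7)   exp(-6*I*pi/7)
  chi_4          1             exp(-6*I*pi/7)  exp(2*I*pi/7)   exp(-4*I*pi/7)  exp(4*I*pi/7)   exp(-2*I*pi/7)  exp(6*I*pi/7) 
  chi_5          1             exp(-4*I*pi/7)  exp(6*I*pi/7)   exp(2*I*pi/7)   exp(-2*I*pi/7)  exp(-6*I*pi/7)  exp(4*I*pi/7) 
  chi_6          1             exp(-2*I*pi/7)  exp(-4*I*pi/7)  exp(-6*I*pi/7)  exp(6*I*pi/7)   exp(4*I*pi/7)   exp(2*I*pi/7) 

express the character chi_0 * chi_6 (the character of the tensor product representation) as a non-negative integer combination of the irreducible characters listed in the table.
chi_0 tensor chi_6 = chi_6 (all other irreducibles have multiplicity 0).

Proof sketch: The character of a tensor product is the pointwise product (chi_0 * chi_6)(C) = chi_0(C) * chi_6(C):
  {0}: (1)*(1), {1}: (1)*(exp(-2*I*pi/7)), {2}: (1)*(exp(-4*I*pi/7)), {3}: (1)*(exp(-6*I*pi/7)), {4}: (1)*(exp(6*I*pi/7)), {5}: (1)*(exp(4*I*pi/7)), {6}: (1)*(exp(2*I*pi/7))
so (chi_0 * chi_6) takes values
  {0} -> 1, {1} -> exp(-2*I*pi/7), {2} -> exp(-4*I*pi/7), {3} -> exp(-6*I*pi/7), {4} -> exp(6*I*pi/7), {5} -> exp(4*I*pi/7), {6} -> exp(2*I*pi/7).
Now take the inner product of this character with each irreducible chi from the table, <chi_0*chi_6, chi> = (1/7) sum_C |C| (chi_0*chi_6)(C) conj(chi(C)):
  <chi_0*chi_6, chi_0> = (1/7)[1*(1)*conj(1) + 1*(exp(-2*I*pi/7))*conj(1) + 1*(exp(-4*I*pi/7))*conj(1) + 1*(exp(-6*I*pi/7))*conj(1) + 1*(exp(6*I*pi/7))*conj(1) + 1*(exp(4*I*pi/7))*conj(1) + 1*(exp(2*I*pi/7))*conj(1)]
      = (1/7)[(1) + (exp(-2*I*pi/7)) + (exp(-4*I*pi/7)) + (exp(-6*I*pi/7)) + (exp(6*I*pi/7)) + (exp(4*I*pi/7)) + (exp(2*I*pi/7))] = 0/7 = 0
  <chi_0*chi_6, chi_1> = (1/7)[1*(1)*conj(1) + 1*(exp(-2*I*pi/7))*conj(exp(2*I*pi/7)) + 1*(exp(-4*I*pi/7))*conj(exp(4*I*pi/7)) + 1*(exp(-6*I*pi/7))*conj(exp(6*I*pi/7)) + 1*(exp(6*I*pi/7))*conj(exp(-6*I*pi/7)) + 1*(exp(4*I*pi/7))*conj(exp(-4*I*pi/7)) + 1*(exp(2*I*pi/7))*conj(exp(-2*I*pi/7))]
      = (1/7)[(1) + (exp(-4*I*pi/7)) + (exp(6*I*pi/7)) + (exp(2*I*pi/7)) + (exp(-2*I*pi/7)) + (exp(-6*I*pi/7)) + (exp(4*I*pi/7))] = 0/7 = 0
  <chi_0*chi_6, chi_2> = (1/7)[1*(1)*conj(1) + 1*(exp(-2*I*pi/7))*conj(exp(4*I*pi/7)) + 1*(exp(-4*I*pi/7))*conj(exp(-6*I*pi/7)) + 1*(exp(-6*I*pi/7))*conj(exp(-2*I*pi/7)) + 1*(exp(6*I*pi/7))*conj(exp(2*I*pi/7)) + 1*(exp(4*I*pi/7))*conj(exp(6*I*pi/7)) + 1*(exp(2*I*pi/7))*conj(exp(-4*I*pi/7))]
      = (1/7)[(1) + (exp(-6*I*pi/7)) + (exp(2*I*pi/7)) + (exp(-4*I*pi/7)) + (exp(4*I*pi/7)) + (exp(-2*I*pi/7)) + (exp(6*I*pi/7))] = 0/7 = 0
  <chi_0*chi_6, chi_3> = (1/7)[1*(1)*conj(1) + 1*(exp(-2*I*pi/7))*conj(exp(6*I*pi/7)) + 1*(exp(-4*I*pi/7))*conj(exp(-2*I*pi/7)) + 1*(exp(-6*I*pi/7))*conj(exp(4*I*pi/7)) + 1*(exp(6*I*pi/7))*conj(exp(-4*I*pi/7)) + 1*(exp(4*I*pi/7))*conj(exp(2*I*pi/7)) + 1*(exp(2*I*pi/7))*conj(exp(-6*I*pi/7))]
      = (1/7)[(1) + (exp(6*I*pi/7)) + (exp(-2*I*pi/7)) + (exp(4*I*pi/7)) + (exp(-4*I*pi/7)) + (exp(2*I*pi/7)) + (exp(-6*I*pi/7))] = 0/7 = 0
  <chi_0*chi_6, chi_4> = (1/7)[1*(1)*conj(1) + 1*(exp(-2*I*pi/7))*conj(exp(-6*I*pi/7)) + 1*(exp(-4*I*pi/7))*conj(exp(2*I*pi/7)) + 1*(exp(-6*I*pi/7))*conj(exp(-4*I*pi/7)) + 1*(exp(6*I*pi/7))*conj(exp(4*I*pi/7)) + 1*(exp(4*I*pi/7))*conj(exp(-2*I*pi/7)) + 1*(exp(2*I*pi/7))*conj(exp(6*I*pi/7))]
      = (1/7)[(1) + (exp(4*I*pi/7)) + (exp(-6*I*pi/7)) + (exp(-2*I*pi/7)) + (exp(2*I*pi/7)) + (exp(6*I*pi/7)) + (exp(-4*I*pi/7))] = 0/7 = 0
  <chi_0*chi_6, chi_5> = (1/7)[1*(1)*conj(1) + 1*(exp(-2*I*pi/7))*conj(exp(-4*I*pi/7)) + 1*(exp(-4*I*pi/7))*conj(exp(6*I*pi/7)) + 1*(exp(-6*I*pi/7))*conj(exp(2*I*pi/7)) + 1*(exp(6*I*pi/7))*conj(exp(-2*I*pi/7)) + 1*(exp(4*I*pi/7))*conj(exp(-6*I*pi/7)) + 1*(exp(2*I*pi/7))*conj(exp(4*I*pi/7))]
      = (1/7)[(1) + (exp(2*I*pi/7)) + (exp(4*I*pi/7)) + (exp(6*I*pi/7)) + (exp(-6*I*pi/7)) + (exp(-4*I*pi/7)) + (exp(-2*I*pi/7))] = 0/7 = 0
  <chi_0*chi_6, chi_6> = (1/7)[1*(1)*conj(1) + 1*(exp(-2*I*pi/7))*conj(exp(-2*I*pi/7)) + 1*(exp(-4*I*pi/7))*conj(exp(-4*I*pi/7)) + 1*(exp(-6*I*pi/7))*conj(exp(-6*I*pi/7)) + 1*(exp(6*I*pi/7))*conj(exp(6*I*pi/7)) + 1*(exp(4*I*pi/7))*conj(exp(4*I*pi/7)) + 1*(exp(2*I*pi/7))*conj(exp(2*I*pi/7))]
      = (1/7)[(1) + (1) + (1) + (1) + (1) + (1) + (1)] = 7/7 = 1
(Exp terms are combined using exp(i*s)*conj(exp(i*t)) = exp(i*(s-t)), and sums of them are collapsed using the identity that for every m > 1 the m distinct m-th roots of unity sum to 0, e.g. 1 + exp(2*I*pi/3) + exp(-2*I*pi/3) = 0.)
Hence the multiplicities are chi_6: 1. Dimension check: dim(chi_0)*dim(chi_6) = 1*1 = 1 and sum (mult * dim) = 1*1 = 1.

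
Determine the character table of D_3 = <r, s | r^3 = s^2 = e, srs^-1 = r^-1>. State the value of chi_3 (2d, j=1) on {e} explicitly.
Conjugacy classes: {e} of size 1, {r^1, r^2} of size 2, {s, sr, ..., sr^2} of size 3.
Character table:
  irrep \ class              {e} (size 1)  {r^1, r^2} (size 2)  {s, sr, ..., sr^2} (size 3)
  chi_1 (triv)               1             1                    1                          
  chi_2 (sign: r->1, s->-1)  1             1                    -1                         
  chi_3 (2d, j=1)            2             -1                   0                          

Spot check: chi_3 (2d, j=1) on {e} = 2.

Explanation: D_3 has order 2*3 = 6 with 3 conjugacy classes, hence 3 irreducibles. Sum of squared dims 1 + 1 + 4 = 6 = |G|. Linear characters come from the abelianisation; the 2-dimensional irreps have character r^k -> 2*cos(2*pi*j*k/3), reflections -> 0.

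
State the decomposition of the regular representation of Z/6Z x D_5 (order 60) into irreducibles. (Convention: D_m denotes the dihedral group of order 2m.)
Each irreducible V_i of dimension d_i appears with multiplicity d_i, i.e. rho_reg = (direct sum over all irreducibles V_i) d_i V_i. The irreducible dimensions for Z/6Z x D_5 are 1, 1, 1, 1, 1, 1, 1, 1, 1, 1, 1, 1, 2, 2, 2, 2, 2, 2, 2, 2, 2, 2, 2, 2: 12 irreducibles of dimension 1, each with multiplicity 1; 12 irreducibles of dimension 2, each with multiplicity 2. Total dimension 12*1*1 + 12*2*2 = 60 = |G|.

Details: General theorem: in the regular representation of a finite group G, each irreducible appears with multiplicity equal to its dimension. Check: dim(rho_reg) = sum d_i^2 = 1 + 1 + 1 + 1 + 1 + 1 + 1 + 1 + 1 + 1 + 1 + 1 + 4 + 4 + 4 + 4 + 4 + 4 + 4 + 4 + 4 + 4 + 4 + 4 = 60 = |G|.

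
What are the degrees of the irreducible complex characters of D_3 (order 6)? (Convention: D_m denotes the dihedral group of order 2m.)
Dimensions: 1, 1, 2

There are 3 irreducibles (= number of conjugacy classes). Their dimensions d_i satisfy sum d_i^2 = |G| = 6: 1 + 1 + 4 = 6.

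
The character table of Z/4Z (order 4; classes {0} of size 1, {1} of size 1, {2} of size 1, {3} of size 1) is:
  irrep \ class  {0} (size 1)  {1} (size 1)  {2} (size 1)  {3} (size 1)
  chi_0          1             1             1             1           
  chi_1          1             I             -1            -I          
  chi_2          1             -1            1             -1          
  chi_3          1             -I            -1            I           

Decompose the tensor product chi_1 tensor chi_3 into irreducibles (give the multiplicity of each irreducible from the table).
chi_1 tensor chi_3 = chi_0 (all other irreducibles have multiplicity 0).

Explanation: The character of a tensor product is the pointwise product (chi_1 * chi_3)(C) = chi_1(C) * chi_3(C):
  {0}: (1)*(1), {1}: (I)*(-I), {2}: (-1)*(-1), {3}: (-I)*(I)
so (chi_1 * chi_3) takes values
  {0} -> 1, {1} -> 1, {2} -> 1, {3} -> 1.
Now take the inner product of this character with each irreducible chi from the table, <chi_1*chi_3, chi> = (1/4) sum_C |C| (chi_1*chi_3)(C) conj(chi(C)):
  <chi_1*chi_3, chi_0> = (1/4)[1*(1)*conj(1) + 1*(1)*conj(1) + 1*(1)*conj(1) + 1*(1)*conj(1)]
      = (1/4)[(1) + (1) + (1) + (1)] = 4/4 = 1
  <chi_1*chi_3, chi_1> = (1/4)[1*(1)*conj(1) + 1*(1)*conj(I) + 1*(1)*conj(-1) + 1*(1)*conj(-I)]
      = (1/4)[(1) + (-I) + (-1) + (I)] = 0/4 = 0
  <chi_1*chi_3, chi_2> = (1/4)[1*(1)*conj(1) + 1*(1)*conj(-1) + 1*(1)*conj(1) + 1*(1)*conj(-1)]
      = (1/4)[(1) + (-1) + (1) + (-1)] = 0/4 = 0
  <chi_1*chi_3, chi_3> = (1/4)[1*(1)*conj(1) + 1*(1)*conj(-I) + 1*(1)*conj(-1) + 1*(1)*conj(I)]
      = (1/4)[(1) + (I) + (-1) + (-I)] = 0/4 = 0
(Exp terms are combined using exp(i*s)*conj(exp(i*t)) = exp(i*(s-t)), and sums of them are collapsed using the identity that for every m > 1 the m distinct m-th roots of unity sum to 0, e.g. 1 + exp(2*I*pi/3) + exp(-2*I*pi/3) = 0.)
Hence the multiplicities are chi_0: 1. Dimension check: dim(chi_1)*dim(chi_3) = 1*1 = 1 and sum (mult * dim) = 1*1 = 1.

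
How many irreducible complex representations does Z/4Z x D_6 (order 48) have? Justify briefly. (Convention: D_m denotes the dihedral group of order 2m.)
24

Explanation: The number of irreducible complex representations of a finite group equals its number of conjugacy classes. For a direct product, #classes(G x H) = #classes(G) * #classes(H). Z/4Z has 4 classes (abelian), D_6 has 6 classes, so 4 * 6 = 24, so Z/4Z x D_6 (order 48) has exactly 24 irreducible complex representations.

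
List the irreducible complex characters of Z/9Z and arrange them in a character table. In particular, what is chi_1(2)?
Character table of Z/9Z (irreps indexed chi_0,...,chi_8 with chi_k(m) = zeta_9^(k*m), zeta_9 = exp(2*pi*i/9)):
  irrep \ class  {0} (size 1)  {1} (size 1)    {2} (size 1)    {3} (size 1)    {4} (size 1)    {5} (size 1)    {6} (size 1)    {7} (size 1)    {8} (size 1)  
  chi_0          1             1               1               1               1               1               1               1               1             
  chi_1          1             exp(2*I*pi/9)   exp(4*I*pi/9)   exp(2*I*pi/3)   exp(8*I*pi/9)   exp(-8*I*pi/9)  exp(-2*I*pi/3)  exp(-4*I*pi/9)  exp(-2*I*pi/9)
  chi_2          1             exp(4*I*pi/9)   exp(8*I*pi/9)   exp(-2*I*pi/3)  exp(-2*I*pi/9)  exp(2*I*pi/9)   exp(2*I*pi/3)   exp(-8*I*pi/9)  exp(-4*I*pi/9)
  chi_3          1             exp(2*I*pi/3)   exp(-2*I*pi/3)  1               exp(2*I*pi/3)   exp(-2*I*pi/3)  1               exp(2*I*pi/3)   exp(-2*I*pi/3)
  chi_4          1             exp(8*I*pi/9)   exp(-2*I*pi/9)  exp(2*I*pi/3)   exp(-4*I*pi/9)  exp(4*I*pi/9)   exp(-2*I*pi/3)  exp(2*I*pi/9)   exp(-8*I*pi/9)
  chi_5          1             exp(-8*I*pi/9)  exp(2*I*pi/9)   exp(-2*I*pi/3)  exp(4*I*pi/9)   exp(-4*I*pi/9)  exp(2*I*pi/3)   exp(-2*I*pi/9)  exp(8*I*pi/9) 
  chi_6          1             exp(-2*I*pi/3)  exp(2*I*pi/3)   1               exp(-2*I*pi/3)  exp(2*I*pi/3)   1               exp(-2*I*pi/3)  exp(2*I*pi/3) 
  chi_7          1             exp(-4*I*pi/9)  exp(-8*I*pi/9)  exp(2*I*pi/3)   exp(2*I*pi/9)   exp(-2*I*pi/9)  exp(-2*I*pi/3)  exp(8*I*pi/9)   exp(4*I*pi/9) 
  chi_8          1             exp(-2*I*pi/9)  exp(-4*I*pi/9)  exp(-2*I*pi/3)  exp(-8*I*pi/9)  exp(8*I*pi/9)   exp(2*I*pi/3)   exp(4*I*pi/9)   exp(2*I*pi/9) 

Spot check: chi_1(2) = zeta_9^(1*2) = zeta_9^2 = exp(4*I*pi/9).

Why: Z/9Z is abelian, so all 9 irreducible complex representations are 1-dimensional. They are given by chi_k(m) = zeta_9^(k*m) for k = 0,...,8. Row orthogonality: sum_m chi_k(m) conj(chi_l(m)) = 9 * [k = l].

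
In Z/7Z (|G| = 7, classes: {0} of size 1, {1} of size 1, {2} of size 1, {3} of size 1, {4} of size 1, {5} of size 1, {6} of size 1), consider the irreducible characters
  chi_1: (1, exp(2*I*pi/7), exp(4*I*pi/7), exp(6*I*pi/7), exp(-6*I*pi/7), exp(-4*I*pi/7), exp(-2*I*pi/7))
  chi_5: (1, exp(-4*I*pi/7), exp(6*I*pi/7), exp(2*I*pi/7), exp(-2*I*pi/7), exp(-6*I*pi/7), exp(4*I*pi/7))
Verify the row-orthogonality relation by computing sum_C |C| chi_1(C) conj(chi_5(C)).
Sum = 0; so <chi_1, chi_5> = 0 (distinct irreducibles are orthogonal).

Compute term by term over conjugacy classes (|C| * chi_1(C) * conj(chi_5(C))):
  1*(1)*conj(1) + 1*(exp(2*I*pi/7))*conj(exp(-4*I*pi/7)) + 1*(exp(4*I*pi/7))*conj(exp(6*I*pi/7)) + 1*(exp(6*I*pi/7))*conj(exp(2*I*pi/7)) + 1*(exp(-6*I*pi/7))*conj(exp(-2*I*pi/7)) + 1*(exp(-4*I*pi/7))*conj(exp(-6*I*pi/7)) + 1*(exp(-2*I*pi/7))*conj(exp(4*I*pi/7))
  = (1) + (exp(6*I*pi/7)) + (exp(-2*I*pi/7)) + (exp(4*I*pi/7)) + (exp(-4*I*pi/7)) + (exp(2*I*pi/7)) + (exp(-6*I*pi/7))
  = 0.
(Exp terms are combined using exp(i*s)*conj(exp(i*t)) = exp(i*(s-t)), and sums of them are collapsed using the identity that for every m > 1 the m distinct m-th roots of unity sum to 0, e.g. 1 + exp(2*I*pi/3) + exp(-2*I*pi/3) = 0.)
Dividing by |G| = 7 gives 0/7 = 0, matching the row-orthogonality relation <chi_1, chi_5> = [chi_1 = chi_5].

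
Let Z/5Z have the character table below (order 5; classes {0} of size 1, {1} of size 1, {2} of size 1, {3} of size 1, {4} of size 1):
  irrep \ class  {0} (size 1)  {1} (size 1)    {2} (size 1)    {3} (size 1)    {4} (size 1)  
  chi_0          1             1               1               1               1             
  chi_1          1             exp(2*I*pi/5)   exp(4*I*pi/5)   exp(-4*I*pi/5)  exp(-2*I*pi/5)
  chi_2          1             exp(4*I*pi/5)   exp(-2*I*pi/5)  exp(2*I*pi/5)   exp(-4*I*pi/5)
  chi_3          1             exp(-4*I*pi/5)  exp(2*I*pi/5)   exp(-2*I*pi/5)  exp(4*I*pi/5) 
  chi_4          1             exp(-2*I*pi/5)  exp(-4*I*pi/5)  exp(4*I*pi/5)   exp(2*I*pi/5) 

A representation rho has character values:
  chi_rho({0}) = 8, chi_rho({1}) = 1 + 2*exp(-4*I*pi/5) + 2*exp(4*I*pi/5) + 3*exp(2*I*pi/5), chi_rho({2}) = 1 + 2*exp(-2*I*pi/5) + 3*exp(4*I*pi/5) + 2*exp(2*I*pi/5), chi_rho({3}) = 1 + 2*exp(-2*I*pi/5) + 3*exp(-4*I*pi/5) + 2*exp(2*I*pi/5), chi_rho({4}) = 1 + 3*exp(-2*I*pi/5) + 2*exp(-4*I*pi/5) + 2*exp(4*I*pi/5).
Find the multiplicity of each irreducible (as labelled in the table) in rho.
Multiplicities: chi_0: 1, chi_1: 3, chi_2: 2, chi_3: 2, chi_4: 0.

Why: Use <chi_rho, chi> = (1/|G|) sum_C |C| * chi_rho(C) * conj(chi(C)) with |G| = 5 for each irreducible chi in the table:
  <chi_rho, chi_0> = (1/5)[1*(8)*conj(1) + 1*(1 + 2*exp(-4*I*pi/5) + 2*exp(4*I*pi/5) + 3*exp(2*I*pi/5))*conj(1) + 1*(1 + 2*exp(-2*I*pi/5) + 3*exp(4*I*pi/5) + 2*exp(2*I*pi/5))*conj(1) + 1*(1 + 2*exp(-2*I*pi/5) + 3*exp(-4*I*pi/5) + 2*exp(2*I*pi/5))*conj(1) + 1*(1 + 3*exp(-2*I*pi/5) + 2*exp(-4*I*pi/5) + 2*exp(4*I*pi/5))*conj(1)]
      = (1/5)[(8) + (1 + 2*exp(-4*I*pi/5) + 2*exp(4*I*pi/5) + 3*exp(2*I*pi/5)) + (1 + 2*exp(-2*I*pi/5) + 3*exp(4*I*pi/5) + 2*exp(2*I*pi/5)) + (1 + 2*exp(-2*I*pi/5) + 3*exp(-4*I*pi/5) + 2*exp(2*I*pi/5)) + (1 + 3*exp(-2*I*pi/5) + 2*exp(-4*I*pi/5) + 2*exp(4*I*pi/5))] = 5/5 = 1
  <chi_rho, chi_1> = (1/5)[1*(8)*conj(1) + 1*(1 + 2*exp(-4*I*pi/5) + 2*exp(4*I*pi/5) + 3*exp(2*I*pi/5))*conj(exp(2*I*pi/5)) + 1*(1 + 2*exp(-2*I*pi/5) + 3*exp(4*I*pi/5) + 2*exp(2*I*pi/5))*conj(exp(4*I*pi/5)) + 1*(1 + 2*exp(-2*I*pi/5) + 3*exp(-4*I*pi/5) + 2*exp(2*I*pi/5))*conj(exp(-4*I*pi/5)) + 1*(1 + 3*exp(-2*I*pi/5) + 2*exp(-4*I*pi/5) + 2*exp(4*I*pi/5))*conj(exp(-2*I*pi/5))]
      = (1/5)[(8) + (3 + exp(-2*I*pi/5) + 2*exp(4*I*pi/5) + 2*exp(2*I*pi/5)) + (3 + 2*exp(-2*I*pi/5) + exp(-4*I*pi/5) + 2*exp(4*I*pi/5)) + (3 + 2*exp(-4*I*pi/5) + exp(4*I*pi/5) + 2*exp(2*I*pi/5)) + (3 + 2*exp(-2*I*pi/5) + 2*exp(-4*I*pi/5) + exp(2*I*pi/5))] = 15/5 = 3
  <chi_rho, chi_2> = (1/5)[1*(8)*conj(1) + 1*(1 + 2*exp(-4*I*pi/5) + 2*exp(4*I*pi/5) + 3*exp(2*I*pi/5))*conj(exp(4*I*pi/5)) + 1*(1 + 2*exp(-2*I*pi/5) + 3*exp(4*I*pi/5) + 2*exp(2*I*pi/5))*conj(exp(-2*I*pi/5)) + 1*(1 + 2*exp(-2*I*pi/5) + 3*exp(-4*I*pi/5) + 2*exp(2*I*pi/5))*conj(exp(2*I*pi/5)) + 1*(1 + 3*exp(-2*I*pi/5) + 2*exp(-4*I*pi/5) + 2*exp(4*I*pi/5))*conj(exp(-4*I*pi/5))]
      = (1/5)[(8) + (2 + 3*exp(-2*I*pi/5) + exp(-4*I*pi/5) + 2*exp(2*I*pi/5)) + (2 + 3*exp(-4*I*pi/5) + exp(2*I*pi/5) + 2*exp(4*I*pi/5)) + (2 + 2*exp(-4*I*pi/5) + exp(-2*I*pi/5) + 3*exp(4*I*pi/5)) + (2 + 2*exp(-2*I*pi/5) + exp(4*I*pi/5) + 3*exp(2*I*pi/5))] = 10/5 = 2
  <chi_rho, chi_3> = (1/5)[1*(8)*conj(1) + 1*(1 + 2*exp(-4*I*pi/5) + 2*exp(4*I*pi/5) + 3*exp(2*I*pi/5))*conj(exp(-4*I*pi/5)) + 1*(1 + 2*exp(-2*I*pi/5) + 3*exp(4*I*pi/5) + 2*exp(2*I*pi/5))*conj(exp(2*I*pi/5)) + 1*(1 + 2*exp(-2*I*pi/5) + 3*exp(-4*I*pi/5) + 2*exp(2*I*pi/5))*conj(exp(-2*I*pi/5)) + 1*(1 + 3*exp(-2*I*pi/5) + 2*exp(-4*I*pi/5) + 2*exp(4*I*pi/5))*conj(exp(4*I*pi/5))]
      = (1/5)[(8) + (2 + 2*exp(-2*I*pi/5) + 3*exp(-4*I*pi/5) + exp(4*I*pi/5)) + (2 + 2*exp(-4*I*pi/5) + exp(-2*I*pi/5) + 3*exp(2*I*pi/5)) + (2 + 3*exp(-2*I*pi/5) + exp(2*I*pi/5) + 2*exp(4*I*pi/5)) + (2 + exp(-4*I*pi/5) + 3*exp(4*I*pi/5) + 2*exp(2*I*pi/5))] = 10/5 = 2
  <chi_rho, chi_4> = (1/5)[1*(8)*conj(1) + 1*(1 + 2*exp(-4*I*pi/5) + 2*exp(4*I*pi/5) + 3*exp(2*I*pi/5))*conj(exp(-2*I*pi/5)) + 1*(1 + 2*exp(-2*I*pi/5) + 3*exp(4*I*pi/5) + 2*exp(2*I*pi/5))*conj(exp(-4*I*pi/5)) + 1*(1 + 2*exp(-2*I*pi/5) + 3*exp(-4*I*pi/5) + 2*exp(2*I*pi/5))*conj(exp(4*I*pi/5)) + 1*(1 + 3*exp(-2*I*pi/5) + 2*exp(-4*I*pi/5) + 2*exp(4*I*pi/5))*conj(exp(2*I*pi/5))]
      = (1/5)[(8) + (2*exp(-2*I*pi/5) + 2*exp(-4*I*pi/5) + exp(2*I*pi/5) + 3*exp(4*I*pi/5)) + (3*exp(-2*I*pi/5) + 2*exp(-4*I*pi/5) + exp(4*I*pi/5) + 2*exp(2*I*pi/5)) + (2*exp(-2*I*pi/5) + exp(-4*I*pi/5) + 2*exp(4*I*pi/5) + 3*exp(2*I*pi/5)) + (3*exp(-4*I*pi/5) + exp(-2*I*pi/5) + 2*exp(4*I*pi/5) + 2*exp(2*I*pi/5))] = 0/5 = 0
(Exp terms are combined using exp(i*s)*conj(exp(i*t)) = exp(i*(s-t)), and sums of them are collapsed using the identity that for every m > 1 the m distinct m-th roots of unity sum to 0, e.g. 1 + exp(2*I*pi/3) + exp(-2*I*pi/3) = 0.)
Dimension check: dim(rho) = sum (mult * dim) = 1*1 + 3*1 + 2*1 + 2*1 + 0*1 = 8 = chi_rho(e) = 8.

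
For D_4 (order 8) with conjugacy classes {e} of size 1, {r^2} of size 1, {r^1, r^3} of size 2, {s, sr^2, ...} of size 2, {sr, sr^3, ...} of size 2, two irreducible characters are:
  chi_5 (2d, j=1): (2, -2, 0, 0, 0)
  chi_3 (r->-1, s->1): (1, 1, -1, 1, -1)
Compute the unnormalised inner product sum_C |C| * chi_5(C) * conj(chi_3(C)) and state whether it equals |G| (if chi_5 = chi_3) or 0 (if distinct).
Sum = 0; so <chi_5, chi_3> = 0 (distinct irreducibles are orthogonal).

Reasoning: Compute term by term over conjugacy classes (|C| * chi_5(C) * conj(chi_3(C))):
  1*(2)*conj(1) + 1*(-2)*conj(1) + 2*(0)*conj(-1) + 2*(0)*conj(1) + 2*(0)*conj(-1)
  = (2) + (-2) + (0) + (0) + (0)
  = 0.
Dividing by |G| = 8 gives 0/8 = 0, matching the row-orthogonality relation <chi_5, chi_3> = [chi_5 = chi_3].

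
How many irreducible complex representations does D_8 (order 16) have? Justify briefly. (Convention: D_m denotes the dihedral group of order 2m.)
7

Working: The number of irreducible complex representations of a finite group equals its number of conjugacy classes. D_8 has 7 conjugacy classes (n/2 + 3 for n even), so D_8 (order 16) has exactly 7 irreducible complex representations.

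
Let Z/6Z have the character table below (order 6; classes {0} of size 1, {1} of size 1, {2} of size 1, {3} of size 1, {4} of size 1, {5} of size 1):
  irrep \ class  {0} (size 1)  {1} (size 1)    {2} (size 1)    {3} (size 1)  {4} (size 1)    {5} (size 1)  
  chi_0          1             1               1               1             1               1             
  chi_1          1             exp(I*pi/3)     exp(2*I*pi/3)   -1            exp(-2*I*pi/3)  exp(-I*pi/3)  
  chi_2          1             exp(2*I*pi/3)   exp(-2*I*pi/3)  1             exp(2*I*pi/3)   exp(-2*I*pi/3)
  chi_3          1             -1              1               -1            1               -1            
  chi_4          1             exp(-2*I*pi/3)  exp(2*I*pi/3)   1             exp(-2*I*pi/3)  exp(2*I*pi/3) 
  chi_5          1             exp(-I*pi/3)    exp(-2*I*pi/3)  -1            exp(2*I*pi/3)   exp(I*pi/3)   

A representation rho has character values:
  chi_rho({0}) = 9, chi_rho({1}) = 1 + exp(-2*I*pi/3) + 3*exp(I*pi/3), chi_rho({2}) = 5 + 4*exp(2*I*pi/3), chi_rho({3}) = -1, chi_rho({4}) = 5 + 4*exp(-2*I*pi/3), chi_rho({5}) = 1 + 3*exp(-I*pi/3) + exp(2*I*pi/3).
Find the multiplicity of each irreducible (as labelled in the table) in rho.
Multiplicities: chi_0: 3, chi_1: 3, chi_2: 0, chi_3: 2, chi_4: 1, chi_5: 0.

Solution. Use <chi_rho, chi> = (1/|G|) sum_C |C| * chi_rho(C) * conj(chi(C)) with |G| = 6 for each irreducible chi in the table:
  <chi_rho, chi_0> = (1/6)[1*(9)*conj(1) + 1*(1 + exp(-2*I*pi/3) + 3*exp(I*pi/3))*conj(1) + 1*(5 + 4*exp(2*I*pi/3))*conj(1) + 1*(-1)*conj(1) + 1*(5 + 4*exp(-2*I*pi/3))*conj(1) + 1*(1 + 3*exp(-I*pi/3) + exp(2*I*pi/3))*conj(1)]
      = (1/6)[(9) + (1 + exp(-2*I*pi/3) + 3*exp(I*pi/3)) + (5 + 4*exp(2*I*pi/3)) + (-1) + (5 + 4*exp(-2*I*pi/3)) + (1 + 3*exp(-I*pi/3) + exp(2*I*pi/3))] = 18/6 = 3
  <chi_rho, chi_1> = (1/6)[1*(9)*conj(1) + 1*(1 + exp(-2*I*pi/3) + 3*exp(I*pi/3))*conj(exp(I*pi/3)) + 1*(5 + 4*exp(2*I*pi/3))*conj(exp(2*I*pi/3)) + 1*(-1)*conj(-1) + 1*(5 + 4*exp(-2*I*pi/3))*conj(exp(-2*I*pi/3)) + 1*(1 + 3*exp(-I*pi/3) + exp(2*I*pi/3))*conj(exp(-I*pi/3))]
      = (1/6)[(9) + (2 + exp(-I*pi/3)) + (4 + 5*exp(-2*I*pi/3)) + (1) + (4 + 5*exp(2*I*pi/3)) + (2 + exp(I*pi/3))] = 18/6 = 3
  <chi_rho, chi_2> = (1/6)[1*(9)*conj(1) + 1*(1 + exp(-2*I*pi/3) + 3*exp(I*pi/3))*conj(exp(2*I*pi/3)) + 1*(5 + 4*exp(2*I*pi/3))*conj(exp(-2*I*pi/3)) + 1*(-1)*conj(1) + 1*(5 + 4*exp(-2*I*pi/3))*conj(exp(2*I*pi/3)) + 1*(1 + 3*exp(-I*pi/3) + exp(2*I*pi/3))*conj(exp(-2*I*pi/3))]
      = (1/6)[(9) + (3*exp(-I*pi/3) + exp(-2*I*pi/3) + exp(2*I*pi/3)) + (4*exp(-2*I*pi/3) + 5*exp(2*I*pi/3)) + (-1) + (5*exp(-2*I*pi/3) + 4*exp(2*I*pi/3)) + (exp(-2*I*pi/3) + exp(2*I*pi/3) + 3*exp(I*pi/3))] = 0/6 = 0
  <chi_rho, chi_3> = (1/6)[1*(9)*conj(1) + 1*(1 + exp(-2*I*pi/3) + 3*exp(I*pi/3))*conj(-1) + 1*(5 + 4*exp(2*I*pi/3))*conj(1) + 1*(-1)*conj(-1) + 1*(5 + 4*exp(-2*I*pi/3))*conj(1) + 1*(1 + 3*exp(-I*pi/3) + exp(2*I*pi/3))*conj(-1)]
      = (1/6)[(9) + (-1 - 3*exp(I*pi/3) - exp(-2*I*pi/3)) + (5 + 4*exp(2*I*pi/3)) + (1) + (5 + 4*exp(-2*I*pi/3)) + (-1 - exp(2*I*pi/3) - 3*exp(-I*pi/3))] = 12/6 = 2
  <chi_rho, chi_4> = (1/6)[1*(9)*conj(1) + 1*(1 + exp(-2*I*pi/3) + 3*exp(I*pi/3))*conj(exp(-2*I*pi/3)) + 1*(5 + 4*exp(2*I*pi/3))*conj(exp(2*I*pi/3)) + 1*(-1)*conj(1) + 1*(5 + 4*exp(-2*I*pi/3))*conj(exp(-2*I*pi/3)) + 1*(1 + 3*exp(-I*pi/3) + exp(2*I*pi/3))*conj(exp(2*I*pi/3))]
      = (1/6)[(9) + (-2 + exp(2*I*pi/3)) + (4 + 5*exp(-2*I*pi/3)) + (-1) + (4 + 5*exp(2*I*pi/3)) + (-2 + exp(-2*I*pi/3))] = 6/6 = 1
  <chi_rho, chi_5> = (1/6)[1*(9)*conj(1) + 1*(1 + exp(-2*I*pi/3) + 3*exp(I*pi/3))*conj(exp(-I*pi/3)) + 1*(5 + 4*exp(2*I*pi/3))*conj(exp(-2*I*pi/3)) + 1*(-1)*conj(-1) + 1*(5 + 4*exp(-2*I*pi/3))*conj(exp(2*I*pi/3)) + 1*(1 + 3*exp(-I*pi/3) + exp(2*I*pi/3))*conj(exp(I*pi/3))]
      = (1/6)[(9) + (exp(-I*pi/3) + exp(I*pi/3) + 3*exp(2*I*pi/3)) + (4*exp(-2*I*pi/3) + 5*exp(2*I*pi/3)) + (1) + (5*exp(-2*I*pi/3) + 4*exp(2*I*pi/3)) + (3*exp(-2*I*pi/3) + exp(-I*pi/3) + exp(I*pi/3))] = 0/6 = 0
(Exp terms are combined using exp(i*s)*conj(exp(i*t)) = exp(i*(s-t)), and sums of them are collapsed using the identity that for every m > 1 the m distinct m-th roots of unity sum to 0, e.g. 1 + exp(2*I*pi/3) + exp(-2*I*pi/3) = 0.)
Dimension check: dim(rho) = sum (mult * dim) = 3*1 + 3*1 + 0*1 + 2*1 + 1*1 + 0*1 = 9 = chi_rho(e) = 9.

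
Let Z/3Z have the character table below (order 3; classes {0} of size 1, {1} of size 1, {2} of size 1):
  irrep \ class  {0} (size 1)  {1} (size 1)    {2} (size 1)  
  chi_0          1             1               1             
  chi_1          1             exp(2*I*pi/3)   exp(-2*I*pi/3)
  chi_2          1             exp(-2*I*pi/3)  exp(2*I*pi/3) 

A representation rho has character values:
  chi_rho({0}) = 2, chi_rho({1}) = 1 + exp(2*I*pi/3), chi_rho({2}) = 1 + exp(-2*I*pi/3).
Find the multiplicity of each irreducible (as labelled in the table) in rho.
Multiplicities: chi_0: 1, chi_1: 1, chi_2: 0.

Use <chi_rho, chi> = (1/|G|) sum_C |C| * chi_rho(C) * conj(chi(C)) with |G| = 3 for each irreducible chi in the table:
  <chi_rho, chi_0> = (1/3)[1*(2)*conj(1) + 1*(1 + exp(2*I*pi/3))*conj(1) + 1*(1 + exp(-2*I*pi/3))*conj(1)]
      = (1/3)[(2) + (1 + exp(2*I*pi/3)) + (1 + exp(-2*I*pi/3))] = 3/3 = 1
  <chi_rho, chi_1> = (1/3)[1*(2)*conj(1) + 1*(1 + exp(2*I*pi/3))*conj(exp(2*I*pi/3)) + 1*(1 + exp(-2*I*pi/3))*conj(exp(-2*I*pi/3))]
      = (1/3)[(2) + (1 + exp(-2*I*pi/3)) + (1 + exp(2*I*pi/3))] = 3/3 = 1
  <chi_rho, chi_2> = (1/3)[1*(2)*conj(1) + 1*(1 + exp(2*I*pi/3))*conj(exp(-2*I*pi/3)) + 1*(1 + exp(-2*I*pi/3))*conj(exp(2*I*pi/3))]
      = (1/3)[(2) + (-1) + (-1)] = 0/3 = 0
(Exp terms are combined using exp(i*s)*conj(exp(i*t)) = exp(i*(s-t)), and sums of them are collapsed using the identity that for every m > 1 the m distinct m-th roots of unity sum to 0, e.g. 1 + exp(2*I*pi/3) + exp(-2*I*pi/3) = 0.)
Dimension check: dim(rho) = sum (mult * dim) = 1*1 + 1*1 + 0*1 = 2 = chi_rho(e) = 2.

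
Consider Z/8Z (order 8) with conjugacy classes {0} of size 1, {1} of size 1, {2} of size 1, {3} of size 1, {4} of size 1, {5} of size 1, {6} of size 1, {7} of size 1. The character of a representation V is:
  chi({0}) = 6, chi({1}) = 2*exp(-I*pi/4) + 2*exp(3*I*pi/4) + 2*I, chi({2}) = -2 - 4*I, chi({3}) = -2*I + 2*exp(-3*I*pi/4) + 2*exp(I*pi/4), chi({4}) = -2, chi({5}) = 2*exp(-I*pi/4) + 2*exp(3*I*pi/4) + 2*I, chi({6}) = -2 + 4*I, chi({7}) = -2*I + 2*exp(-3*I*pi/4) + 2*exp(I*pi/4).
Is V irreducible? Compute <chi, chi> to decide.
Not irreducible (reducible): <chi, chi> = 12 > 1.

Working: <chi, chi> = (1/|G|) sum_C |C| * |chi(C)|^2 = (1/8)[1*|6|^2 + 1*|2*exp(-I*pi/4) + 2*exp(3*I*pi/4) + 2*I|^2 + 1*|-2 - 4*I|^2 + 1*|-2*I + 2*exp(-3*I*pi/4) + 2*exp(I*pi/4)|^2 + 1*|-2|^2 + 1*|2*exp(-I*pi/4) + 2*exp(3*I*pi/4) + 2*I|^2 + 1*|-2 + 4*I|^2 + 1*|-2*I + 2*exp(-3*I*pi/4) + 2*exp(I*pi/4)|^2]
  = (1/8)[(36) + (4) + (20) + (4) + (4) + (4) + (20) + (4)] = 96/8 = 12.
(Exp terms are combined using exp(i*s)*conj(exp(i*t)) = exp(i*(s-t)), and sums of them are collapsed using the identity that for every m > 1 the m distinct m-th roots of unity sum to 0, e.g. 1 + exp(2*I*pi/3) + exp(-2*I*pi/3) = 0.)
A character is irreducible iff <chi, chi> = 1, so this representation is reducible.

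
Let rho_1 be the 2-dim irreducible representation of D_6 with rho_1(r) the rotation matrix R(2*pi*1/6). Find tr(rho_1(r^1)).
chi_{rho_1}(r^1) = 2*cos(2*pi*1*1/6) = 1

Justification: rho_1(r^1) is rotation by angle 2*pi*1*1/6, whose trace is 2*cos(2*pi*1*1/6) = 1.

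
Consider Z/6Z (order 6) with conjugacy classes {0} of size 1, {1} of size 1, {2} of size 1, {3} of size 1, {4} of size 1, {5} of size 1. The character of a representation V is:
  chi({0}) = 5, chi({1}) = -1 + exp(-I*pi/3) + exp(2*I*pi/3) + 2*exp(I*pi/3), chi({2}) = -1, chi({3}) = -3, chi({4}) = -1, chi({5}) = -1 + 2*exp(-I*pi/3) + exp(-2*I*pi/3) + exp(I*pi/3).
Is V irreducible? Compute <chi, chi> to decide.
Not irreducible (reducible): <chi, chi> = 7 > 1.

Justification: <chi, chi> = (1/|G|) sum_C |C| * |chi(C)|^2 = (1/6)[1*|5|^2 + 1*|-1 + exp(-I*pi/3) + exp(2*I*pi/3) + 2*exp(I*pi/3)|^2 + 1*|-1|^2 + 1*|-3|^2 + 1*|-1|^2 + 1*|-1 + 2*exp(-I*pi/3) + exp(-2*I*pi/3) + exp(I*pi/3)|^2]
  = (1/6)[(25) + (3) + (1) + (9) + (1) + (3)] = 42/6 = 7.
(Exp terms are combined using exp(i*s)*conj(exp(i*t)) = exp(i*(s-t)), and sums of them are collapsed using the identity that for every m > 1 the m distinct m-th roots of unity sum to 0, e.g. 1 + exp(2*I*pi/3) + exp(-2*I*pi/3) = 0.)
A character is irreducible iff <chi, chi> = 1, so this representation is reducible.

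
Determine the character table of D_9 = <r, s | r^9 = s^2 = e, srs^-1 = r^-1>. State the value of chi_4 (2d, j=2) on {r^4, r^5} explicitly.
Conjugacy classes: {e} of size 1, {r^1, r^8} of size 2, {r^2, r^7} of size 2, {r^3, r^6} of size 2, {r^4, r^5} of size 2, {s, sr, ..., sr^8} of size 9.
Character table:
  irrep \ class              {e} (size 1)  {r^1, r^8} (size 2)  {r^2, r^7} (size 2)  {r^3, r^6} (size 2)  {r^4, r^5} (size 2)  {s, sr, ..., sr^8} (size 9)
  chi_1 (triv)               1             1                    1                    1                    1                    1                          
  chi_2 (sign: r->1, s->-1)  1             1                    1                    1                    1                    -1                         
  chi_3 (2d, j=1)            2             2*cos(2*pi/9)        2*cos(4*pi/9)        -1                   -2*cos(pi/9)         0                          
  chi_4 (2d, j=2)            2             2*cos(4*pi/9)        -2*cos(pi/9)         -1                   2*cos(2*pi/9)        0                          
  chi_5 (2d, j=3)            2             -1                   -1                   2                    -1                   0                          
  chi_6 (2d, j=4)            2             -2*cos(pi/9)         2*cos(2*pi/9)        -1                   2*cos(4*pi/9)        0                          

Spot check: chi_4 (2d, j=2) on {r^4, r^5} = 2*cos(2*pi/9).

Derivation: D_9 has order 2*9 = 18 with 6 conjugacy classes, hence 6 irreducibles. Sum of squared dims 1 + 1 + 4 + 4 + 4 + 4 = 18 = |G|. Linear characters come from the abelianisation; the 2-dimensional irreps have character r^k -> 2*cos(2*pi*j*k/9), reflections -> 0.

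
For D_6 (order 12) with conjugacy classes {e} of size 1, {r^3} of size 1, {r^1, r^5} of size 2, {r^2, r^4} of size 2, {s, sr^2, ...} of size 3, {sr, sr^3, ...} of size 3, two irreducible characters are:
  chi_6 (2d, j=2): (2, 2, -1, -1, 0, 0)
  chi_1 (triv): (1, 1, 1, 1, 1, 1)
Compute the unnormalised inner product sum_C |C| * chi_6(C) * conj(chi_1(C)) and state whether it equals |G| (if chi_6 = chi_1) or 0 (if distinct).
Sum = 0; so <chi_6, chi_1> = 0 (distinct irreducibles are orthogonal).

Derivation: Compute term by term over conjugacy classes (|C| * chi_6(C) * conj(chi_1(C))):
  1*(2)*conj(1) + 1*(2)*conj(1) + 2*(-1)*conj(1) + 2*(-1)*conj(1) + 3*(0)*conj(1) + 3*(0)*conj(1)
  = (2) + (2) + (-2) + (-2) + (0) + (0)
  = 0.
Dividing by |G| = 12 gives 0/12 = 0, matching the row-orthogonality relation <chi_6, chi_1> = [chi_6 = chi_1].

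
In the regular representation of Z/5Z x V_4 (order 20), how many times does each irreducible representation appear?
Each irreducible V_i of dimension d_i appears with multiplicity d_i, i.e. rho_reg = (direct sum over all irreducibles V_i) d_i V_i. The irreducible dimensions for Z/5Z x V_4 are 1, 1, 1, 1, 1, 1, 1, 1, 1, 1, 1, 1, 1, 1, 1, 1, 1, 1, 1, 1: 20 irreducibles of dimension 1, each with multiplicity 1. Total dimension 20*1*1 = 20 = |G|.

Working: General theorem: in the regular representation of a finite group G, each irreducible appears with multiplicity equal to its dimension. Check: dim(rho_reg) = sum d_i^2 = 1 + 1 + 1 + 1 + 1 + 1 + 1 + 1 + 1 + 1 + 1 + 1 + 1 + 1 + 1 + 1 + 1 + 1 + 1 + 1 = 20 = |G|.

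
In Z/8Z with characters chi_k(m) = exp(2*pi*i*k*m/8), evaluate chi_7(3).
chi_7(3) = zeta_8^21 = exp(-3*I*pi/4)

Justification: chi_7(3) = zeta_8^(7*3) = zeta_8^21. Since zeta_8^8 = 1, this equals zeta_8^5 = exp(2*pi*i*5/8) = exp(-3*I*pi/4).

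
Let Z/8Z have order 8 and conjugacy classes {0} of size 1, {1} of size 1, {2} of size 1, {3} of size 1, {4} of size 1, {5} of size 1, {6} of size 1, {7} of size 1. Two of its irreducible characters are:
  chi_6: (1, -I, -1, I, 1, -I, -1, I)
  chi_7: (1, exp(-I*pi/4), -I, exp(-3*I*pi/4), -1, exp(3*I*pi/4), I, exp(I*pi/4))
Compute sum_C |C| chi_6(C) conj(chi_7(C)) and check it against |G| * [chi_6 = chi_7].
Sum = 0; so <chi_6, chi_7> = 0 (distinct irreducibles are orthogonal).

Working: Compute term by term over conjugacy classes (|C| * chi_6(C) * conj(chi_7(C))):
  1*(1)*conj(1) + 1*(-I)*conj(exp(-I*pi/4)) + 1*(-1)*conj(-I) + 1*(I)*conj(exp(-3*I*pi/4)) + 1*(1)*conj(-1) + 1*(-I)*conj(exp(3*I*pi/4)) + 1*(-1)*conj(I) + 1*(I)*conj(exp(I*pi/4))
  = (1) + (-exp(3*I*pi/4)) + (-I) + (exp(-3*I*pi/4)) + (-1) + (-exp(-I*pi/4)) + (I) + (exp(I*pi/4))
  = 0.
(Exp terms are combined using exp(i*s)*conj(exp(i*t)) = exp(i*(s-t)), and sums of them are collapsed using the identity that for every m > 1 the m distinct m-th roots of unity sum to 0, e.g. 1 + exp(2*I*pi/3) + exp(-2*I*pi/3) = 0.)
Dividing by |G| = 8 gives 0/8 = 0, matching the row-orthogonality relation <chi_6, chi_7> = [chi_6 = chi_7].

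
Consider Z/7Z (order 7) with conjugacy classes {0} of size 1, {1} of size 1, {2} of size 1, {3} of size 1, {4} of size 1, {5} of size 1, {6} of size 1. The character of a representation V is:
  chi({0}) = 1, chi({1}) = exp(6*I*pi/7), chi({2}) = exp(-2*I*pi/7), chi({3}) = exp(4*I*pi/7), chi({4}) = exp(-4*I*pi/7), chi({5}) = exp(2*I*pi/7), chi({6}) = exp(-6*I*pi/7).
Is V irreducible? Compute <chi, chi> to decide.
Irreducible: <chi, chi> = 1.

<chi, chi> = (1/|G|) sum_C |C| * |chi(C)|^2 = (1/7)[1*|1|^2 + 1*|exp(6*I*pi/7)|^2 + 1*|exp(-2*I*pi/7)|^2 + 1*|exp(4*I*pi/7)|^2 + 1*|exp(-4*I*pi/7)|^2 + 1*|exp(2*I*pi/7)|^2 + 1*|exp(-6*I*pi/7)|^2]
  = (1/7)[(1) + (1) + (1) + (1) + (1) + (1) + (1)] = 7/7 = 1.
(Exp terms are combined using exp(i*s)*conj(exp(i*t)) = exp(i*(s-t)), and sums of them are collapsed using the identity that for every m > 1 the m distinct m-th roots of unity sum to 0, e.g. 1 + exp(2*I*pi/3) + exp(-2*I*pi/3) = 0.)
A character is irreducible iff <chi, chi> = 1, so this representation is irreducible.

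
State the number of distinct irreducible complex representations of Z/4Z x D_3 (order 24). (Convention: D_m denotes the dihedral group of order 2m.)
12

Reasoning: The number of irreducible complex representations of a finite group equals its number of conjugacy classes. For a direct product, #classes(G x H) = #classes(G) * #classes(H). Z/4Z has 4 classes (abelian), D_3 has 3 classes, so 4 * 3 = 12, so Z/4Z x D_3 (order 24) has exactly 12 irreducible complex representations.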